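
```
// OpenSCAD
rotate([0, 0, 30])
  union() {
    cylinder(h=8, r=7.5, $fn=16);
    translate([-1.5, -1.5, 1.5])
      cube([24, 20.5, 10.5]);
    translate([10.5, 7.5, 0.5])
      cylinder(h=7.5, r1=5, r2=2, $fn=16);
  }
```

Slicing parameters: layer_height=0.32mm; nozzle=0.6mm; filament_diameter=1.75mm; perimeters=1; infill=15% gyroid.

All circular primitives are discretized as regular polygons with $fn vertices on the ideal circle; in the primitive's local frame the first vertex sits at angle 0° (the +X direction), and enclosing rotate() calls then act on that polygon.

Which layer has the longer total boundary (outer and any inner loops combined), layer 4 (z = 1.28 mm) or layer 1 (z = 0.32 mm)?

Layer 4 (z = 1.28): the r=7.5 cylinder gives a regular 16-gon of circumradius 7.5 (constant along its height) (perimeter = 2·16·7.500·sin(180°/16) = 46.82 mm); the cube at (-1.5, -1.5) is absent (z outside [1.5, 12]); the cone at (10.5, 7.5): at t=0.104 of its height the radius interpolates to r₁+(r₂−r₁)t = 4.688, giving a regular 16-gon of that circumradius (perimeter = 2·16·4.688·sin(180°/16) = 29.27 mm); Combining (union): the 2 present regions are separate (no shared area or edge), so areas and boundary lengths simply add and each stays a separate island — boundary = 76.09 mm; (rotated 30° about Z; rotation is an isometry so areas/perimeters/island counts are preserved). So its perimeter = 76.09 mm. Layer 1 (z = 0.32): the cylinder: section is a regular 16-gon, circumradius r=7.5 (perimeter = 2·16·7.500·sin(180°/16) = 46.82 mm); the cube at (-1.5, -1.5) does not reach this height (z outside [1.5, 12]); the cone at (10.5, 7.5) does not reach this height (z outside [0.5, 8]); Merging all regions: only the r=7.5 cylinder is present, so the union is just that shape — boundary = 46.82 mm; (rotated 30° about Z; rotation is an isometry so areas/perimeters/island counts are preserved). So its perimeter = 46.82 mm. Layer 4 is larger (76.09 vs 46.82 mm).

layer 4 (z = 1.28 mm)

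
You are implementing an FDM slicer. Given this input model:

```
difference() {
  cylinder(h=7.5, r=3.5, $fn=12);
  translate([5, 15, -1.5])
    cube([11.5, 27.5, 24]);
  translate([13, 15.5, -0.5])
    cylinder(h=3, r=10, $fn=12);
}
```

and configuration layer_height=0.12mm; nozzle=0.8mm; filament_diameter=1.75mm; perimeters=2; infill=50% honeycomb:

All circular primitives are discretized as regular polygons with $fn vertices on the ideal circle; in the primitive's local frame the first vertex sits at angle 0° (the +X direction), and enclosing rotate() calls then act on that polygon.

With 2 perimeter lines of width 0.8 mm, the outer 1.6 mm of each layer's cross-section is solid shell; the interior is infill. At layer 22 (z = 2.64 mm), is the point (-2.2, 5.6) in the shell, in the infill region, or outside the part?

At z = 2.64 mm: the cylinder: section is a regular 12-gon, circumradius r=3.5; the 11.5×27.5 cube at (5, 15) contributes its full rectangle; the cylinder at (13, 15.5) is absent (z outside [-0.5, 2.5]); After the difference (first − rest): starting from the r=3.5 cylinder, the 11.5×27.5 cube at (5, 15) misses the remaining region (no effect) — 1 connected region. Overall, the cross-section is a single solid region. The nearest boundary edge runs (-1.75, 3.03)→(0.00, 3.50); distance from the point to it = 2.60 mm. The point is not inside any of the regions above, so it lies outside the cross-section (2.60 mm from the nearest boundary).

outside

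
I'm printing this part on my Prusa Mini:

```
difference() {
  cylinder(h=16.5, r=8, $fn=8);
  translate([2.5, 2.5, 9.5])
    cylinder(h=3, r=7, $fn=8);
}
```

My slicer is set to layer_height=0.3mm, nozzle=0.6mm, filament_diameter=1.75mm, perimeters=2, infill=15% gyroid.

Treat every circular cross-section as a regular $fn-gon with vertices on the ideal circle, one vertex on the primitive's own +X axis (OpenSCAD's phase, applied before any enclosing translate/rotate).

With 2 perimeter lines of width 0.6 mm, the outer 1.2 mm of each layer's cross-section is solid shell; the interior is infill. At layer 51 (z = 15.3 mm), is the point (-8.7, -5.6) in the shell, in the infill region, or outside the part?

At z = 15.3 mm: the r=8 cylinder contributes a regular 8-gon of circumradius 8; the cylinder at (2.5, 2.5) is not intersected at this z (z outside [9.5, 12.5]); Subtracting the remaining from the first: none of the subtracted shapes is present at this height, so the r=8 cylinder is unchanged — 1 connected region. Overall, the cross-section is a single solid region. The nearest boundary edge runs (-8.00, 0.00)→(-5.66, -5.66); distance from the point to it = 2.79 mm. The point is not inside any of the regions above, so it lies outside the cross-section (2.79 mm from the nearest boundary).

outside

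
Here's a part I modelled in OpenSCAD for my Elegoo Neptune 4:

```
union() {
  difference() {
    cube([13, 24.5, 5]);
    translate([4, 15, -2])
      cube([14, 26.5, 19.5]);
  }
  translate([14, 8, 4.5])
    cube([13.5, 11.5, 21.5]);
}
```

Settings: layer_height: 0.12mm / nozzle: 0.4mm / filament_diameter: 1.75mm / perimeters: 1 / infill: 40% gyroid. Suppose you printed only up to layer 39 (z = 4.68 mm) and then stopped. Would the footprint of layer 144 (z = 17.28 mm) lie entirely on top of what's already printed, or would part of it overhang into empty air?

Compare the two slices. At z = 4.68: the 13×24.5 cube contributes its full rectangle (area 318.50 mm²); the 14×26.5 cube at (4, 15) contributes its full rectangle (area 371.00 mm²); Taking the first minus the rest: starting from the 13×24.5 cube (318.50 mm²), the 14×26.5 cube at (4, 15) partially overlaps it — only the 85.50 mm² overlap (of its 371.00 mm²) is removed, clipping the outline — area = 233.00 mm²; the cube at (14, 8) (footprint 13.5×11.5) is included at this height (area 155.25 mm²); Taking the union: the 2 present regions are separate (no shared area or edge), so areas and boundary lengths simply add and each stays a separate island — area = 388.25 mm². At z = 17.28: the cube does not reach this height (z outside [0, 5]); the cube at (4, 15) (footprint 14×26.5) is included at this height (area 371.00 mm²); Subtracting the remaining from the first: the first operand is absent here, so nothing remains; the cube at (14, 8) is present — its section is the full 13.5×11.5 rectangle (area 155.25 mm²); Taking the union: only the 13.5×11.5 cube at (14, 8) is present, so the union is just that shape — area = 155.25 mm². Checking containment: the cross-section at z = 17.28 is a subset of the cross-section at z = 4.68.

entirely on top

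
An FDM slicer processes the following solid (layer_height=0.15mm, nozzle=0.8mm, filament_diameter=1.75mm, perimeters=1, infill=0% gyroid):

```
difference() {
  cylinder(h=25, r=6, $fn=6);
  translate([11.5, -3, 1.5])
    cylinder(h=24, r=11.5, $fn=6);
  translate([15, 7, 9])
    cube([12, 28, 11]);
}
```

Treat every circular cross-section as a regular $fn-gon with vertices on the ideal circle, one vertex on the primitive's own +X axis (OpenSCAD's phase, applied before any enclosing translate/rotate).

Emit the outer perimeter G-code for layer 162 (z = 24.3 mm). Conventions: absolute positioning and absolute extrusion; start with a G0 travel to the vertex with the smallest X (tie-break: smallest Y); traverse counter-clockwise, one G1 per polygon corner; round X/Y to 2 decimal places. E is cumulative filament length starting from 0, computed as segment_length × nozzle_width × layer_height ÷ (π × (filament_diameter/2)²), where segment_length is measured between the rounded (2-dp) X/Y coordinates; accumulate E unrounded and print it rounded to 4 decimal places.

G0 X-6.00 Y0.00 Z24.30
G1 X-3.00 Y-5.20 E0.2995
G1 X1.27 Y-5.20 E0.5125
G1 X0.00 Y-3.00 E0.6393
G1 X3.87 Y3.70 E1.0253
G1 X3.00 Y5.20 E1.1118
G1 X-3.00 Y5.20 E1.4111
G1 X-6.00 Y0.00 E1.7107

At z = 24.3 mm: the cylinder: section is a regular 6-gon, circumradius r=6; the cylinder at (11.5, -3): section is a regular 6-gon, circumradius r=11.5; the cube at (15, 7) is not intersected at this z (z outside [9, 20]); After the difference (first − rest): starting from the r=6 cylinder, the r=11.5 cylinder at (11.5, -3) partially overlaps it — only the 27.28 mm² overlap (of its 343.60 mm²) is removed, clipping the outline — 1 connected region. The outline is a single polygon with 7 vertices. Extrusion per mm of travel: 0.8 × 0.15 / (π × 0.875²) = 0.049890. Accumulating E over each segment gives final E = 1.7107.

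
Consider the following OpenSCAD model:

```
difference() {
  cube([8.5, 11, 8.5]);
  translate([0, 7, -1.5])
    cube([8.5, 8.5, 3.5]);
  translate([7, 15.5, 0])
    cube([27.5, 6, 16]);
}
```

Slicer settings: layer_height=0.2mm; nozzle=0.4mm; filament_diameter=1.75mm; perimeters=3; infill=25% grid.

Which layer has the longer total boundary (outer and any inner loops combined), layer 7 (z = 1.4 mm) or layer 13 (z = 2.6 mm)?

Layer 7 (z = 1.4): the 8.5×11 cube contributes its full rectangle (perimeter 39.00 mm); the cube at (0, 7) is present — its section is the full 8.5×8.5 rectangle (perimeter 34.00 mm); the cube at (7, 15.5) (footprint 27.5×6) is included at this height (perimeter 67.00 mm); Taking the first minus the rest: starting from the 8.5×11 cube, the 8.5×8.5 cube at (0, 7) partially overlaps it — only the 34.00 mm² overlap (of its 72.25 mm²) is removed, clipping the outline; the 27.5×6 cube at (7, 15.5) misses the remaining region (no effect) — boundary = 31.00 mm. So its perimeter = 31.00 mm. Layer 13 (z = 2.6): the cube is present — its section is the full 8.5×11 rectangle (perimeter 39.00 mm); the cube at (0, 7) is absent (z outside [-1.5, 2]); the cube at (7, 15.5) (footprint 27.5×6) is included at this height (perimeter 67.00 mm); Subtracting the remaining from the first: starting from the 8.5×11 cube, the 27.5×6 cube at (7, 15.5) misses the remaining region (no effect) — boundary = 39.00 mm. So its perimeter = 39.00 mm. Layer 13 is larger (39.00 vs 31.00 mm).

layer 13 (z = 2.6 mm)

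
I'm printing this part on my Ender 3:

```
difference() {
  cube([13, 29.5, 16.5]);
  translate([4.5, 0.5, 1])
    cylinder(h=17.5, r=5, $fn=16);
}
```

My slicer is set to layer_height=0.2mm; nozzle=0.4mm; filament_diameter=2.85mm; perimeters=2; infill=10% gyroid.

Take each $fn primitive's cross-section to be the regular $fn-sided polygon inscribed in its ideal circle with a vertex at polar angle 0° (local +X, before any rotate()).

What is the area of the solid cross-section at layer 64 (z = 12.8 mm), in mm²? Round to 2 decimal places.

At z = 12.8 mm: the cube (footprint 13×29.5) is included at this height (area 383.50 mm²); the cylinder at (4.5, 0.5): section is a regular 16-gon, circumradius r=5 (area = (16/2)·5.000²·sin(360°/16) = 76.54 mm²); Subtracting the remaining from the first: starting from the 13×29.5 cube (383.50 mm²), the r=5 cylinder at (4.5, 0.5) partially overlaps it — only the 42.39 mm² overlap (of its 76.54 mm²) is removed, clipping the outline — area = 341.11 mm². Overall, the cross-section is a single solid region. Net area = 341.11 mm².

341.11 mm²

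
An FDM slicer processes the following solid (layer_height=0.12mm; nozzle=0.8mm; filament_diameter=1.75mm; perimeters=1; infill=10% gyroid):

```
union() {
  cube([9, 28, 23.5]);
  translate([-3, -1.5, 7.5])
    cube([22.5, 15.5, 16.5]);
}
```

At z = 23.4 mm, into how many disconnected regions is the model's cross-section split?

At z = 23.4 mm: the cube (footprint 9×28) is included at this height; the cube at (-3, -1.5) (footprint 22.5×15.5) is included at this height; Merging all regions: the regions partially overlap (shared area 126.00 mm²), so overlapping operands fuse into one piece — 1 connected region. The result has 1 disconnected region.

1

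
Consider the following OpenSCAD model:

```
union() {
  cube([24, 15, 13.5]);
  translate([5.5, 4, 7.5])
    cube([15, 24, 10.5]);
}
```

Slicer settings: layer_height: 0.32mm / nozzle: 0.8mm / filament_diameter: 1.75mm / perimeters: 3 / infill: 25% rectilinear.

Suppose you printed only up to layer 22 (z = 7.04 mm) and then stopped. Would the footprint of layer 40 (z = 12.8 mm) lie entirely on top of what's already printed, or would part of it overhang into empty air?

Compare the two slices. At z = 7.04: the 24×15 cube contributes its full rectangle (area 360.00 mm²); the cube at (5.5, 4) is not intersected at this z (z outside [7.5, 18]); Merging all regions: only the 24×15 cube is present, so the union is just that shape — area = 360.00 mm². At z = 12.8: the 24×15 cube contributes its full rectangle (area 360.00 mm²); the 15×24 cube at (5.5, 4) contributes its full rectangle (area 360.00 mm²); Taking the union: the regions partially overlap — summed areas 720.00 mm² minus the doubly-counted overlap 165.00 mm² gives 555.00 mm² — area = 555.00 mm². Checking containment: at z = 12.8 the cross-section extends beyond the z = 7.04 cross-section by about 195.00 mm².

part overhangs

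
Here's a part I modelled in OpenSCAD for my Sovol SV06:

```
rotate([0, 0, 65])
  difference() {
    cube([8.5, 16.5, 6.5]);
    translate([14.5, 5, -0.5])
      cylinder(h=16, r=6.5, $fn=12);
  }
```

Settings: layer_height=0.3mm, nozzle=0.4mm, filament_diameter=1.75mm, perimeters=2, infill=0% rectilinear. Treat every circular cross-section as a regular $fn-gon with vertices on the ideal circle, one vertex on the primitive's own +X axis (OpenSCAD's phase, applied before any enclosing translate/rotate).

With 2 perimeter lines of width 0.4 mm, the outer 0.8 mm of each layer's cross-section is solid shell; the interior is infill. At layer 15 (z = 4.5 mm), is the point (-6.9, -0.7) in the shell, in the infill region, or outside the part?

At z = 4.5 mm: the cube (footprint 8.5×16.5) is included at this height; the r=6.5 cylinder at (14.5, 5) gives a regular 12-gon of circumradius 6.5 (constant along its height); Subtracting the remaining from the first: starting from the 8.5×16.5 cube, the r=6.5 cylinder at (14.5, 5) partially overlaps it — only the 0.93 mm² overlap (of its 126.75 mm²) is removed, clipping the outline — 1 connected region; (rotated 65° about Z; rotation is an isometry so areas/perimeters/island counts are preserved). Overall, the cross-section is a single solid region. Undo the 65° rotation: the query point maps to (-3.550, 5.958) in the un-rotated model frame. The nearest boundary edge runs (0.00, 0.00)→(0.00, 16.50); distance from the point to it = 3.55 mm. The point is not inside any of the regions above, so it lies outside the cross-section (3.55 mm from the nearest boundary).

outside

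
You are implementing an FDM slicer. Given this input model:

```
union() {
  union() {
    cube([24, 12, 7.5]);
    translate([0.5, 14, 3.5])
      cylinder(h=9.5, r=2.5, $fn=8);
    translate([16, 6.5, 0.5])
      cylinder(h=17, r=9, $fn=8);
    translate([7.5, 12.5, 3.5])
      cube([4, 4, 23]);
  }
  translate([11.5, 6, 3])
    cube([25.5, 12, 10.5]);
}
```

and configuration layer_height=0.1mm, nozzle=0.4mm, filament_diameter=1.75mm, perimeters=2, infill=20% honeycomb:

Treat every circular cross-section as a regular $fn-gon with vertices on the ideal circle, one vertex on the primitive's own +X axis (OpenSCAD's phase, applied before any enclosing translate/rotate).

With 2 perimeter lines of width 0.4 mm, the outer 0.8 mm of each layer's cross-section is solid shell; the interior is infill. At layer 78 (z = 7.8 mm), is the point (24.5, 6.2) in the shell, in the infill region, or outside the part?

shell

At z = 7.8 mm: the cube is absent (z outside [0, 7.5]); the r=2.5 cylinder at (0.5, 14) contributes a regular 8-gon of circumradius 2.5; the r=9 cylinder at (16, 6.5) contributes a regular 8-gon of circumradius 9; the 4×4 cube at (7.5, 12.5) contributes its full rectangle; Taking the union: the regions partially overlap (shared area 1.43 mm²), so overlapping operands fuse into one piece — 2 connected regions; the cube at (11.5, 6) is present — its section is the full 25.5×12 rectangle; Combining (union): the regions partially overlap (shared area 100.28 mm²), so overlapping operands fuse into one piece — 2 connected regions. Overall, the cross-section has 2 separate islands. The nearest boundary edge runs (37.00, 6.00)→(24.79, 6.00); distance from the point to it = 0.35 mm. (Shell/infill is judged within the island containing the point — the largest one.) The point is inside the cross-section, 0.35 mm from the nearest boundary — within the 0.8 mm shell band (2 × 0.4).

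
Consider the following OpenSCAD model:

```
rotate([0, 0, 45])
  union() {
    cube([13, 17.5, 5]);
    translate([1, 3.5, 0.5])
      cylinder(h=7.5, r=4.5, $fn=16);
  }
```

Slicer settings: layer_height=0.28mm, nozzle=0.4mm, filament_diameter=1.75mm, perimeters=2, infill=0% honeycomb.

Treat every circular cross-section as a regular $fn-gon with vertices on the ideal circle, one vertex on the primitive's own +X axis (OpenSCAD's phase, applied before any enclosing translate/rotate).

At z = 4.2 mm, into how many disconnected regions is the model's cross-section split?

At z = 4.2 mm: the 13×17.5 cube contributes its full rectangle; the r=4.5 cylinder at (1, 3.5) contributes a regular 16-gon of circumradius 4.5; Merging all regions: the regions partially overlap (shared area 37.15 mm²), so overlapping operands fuse into one piece — 1 connected region; (rotated 45° about Z; rotation is an isometry so areas/perimeters/island counts are preserved). The result has 1 disconnected region.

1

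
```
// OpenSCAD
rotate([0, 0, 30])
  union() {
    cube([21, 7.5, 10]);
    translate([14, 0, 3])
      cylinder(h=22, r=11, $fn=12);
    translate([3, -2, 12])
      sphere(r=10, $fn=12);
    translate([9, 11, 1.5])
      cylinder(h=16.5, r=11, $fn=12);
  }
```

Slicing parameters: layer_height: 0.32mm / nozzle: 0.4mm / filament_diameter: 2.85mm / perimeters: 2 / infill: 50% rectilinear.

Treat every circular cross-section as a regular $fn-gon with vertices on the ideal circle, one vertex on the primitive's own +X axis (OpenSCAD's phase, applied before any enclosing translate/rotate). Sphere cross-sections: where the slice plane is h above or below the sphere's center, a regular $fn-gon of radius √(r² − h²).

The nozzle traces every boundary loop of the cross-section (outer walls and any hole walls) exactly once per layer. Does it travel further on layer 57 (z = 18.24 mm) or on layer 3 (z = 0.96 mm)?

layer 57 (z = 18.24 mm)

Layer 57 (z = 18.24): the cube does not reach this height (z outside [0, 10]); the r=11 cylinder at (14, 0) gives a regular 12-gon of circumradius 11 (constant along its height) (perimeter = 2·12·11.000·sin(180°/12) = 68.33 mm); the sphere at (3, -2): section is a regular 12-gon, circumradius = √(r²−h²) = √(10²−6.24²) = 7.814 (perimeter = 2·12·7.814·sin(180°/12) = 48.54 mm); the cylinder at (9, 11) is not intersected at this z (z outside [1.5, 18]); Taking the union: the regions partially overlap (shared area 71.29 mm²), so the edge portions inside another operand are dropped and the merged outline is re-measured after clipping — boundary = 83.40 mm; (rotated 30° about Z; rotation is an isometry so areas/perimeters/island counts are preserved). So its perimeter = 83.40 mm. Layer 3 (z = 0.96): the 21×7.5 cube contributes its full rectangle (perimeter 57.00 mm); the cylinder at (14, 0) does not reach this height (z outside [3, 25]); the sphere at (3, -2) is not intersected at this z (|z−center|=11.040 > r=10); the cylinder at (9, 11) does not reach this height (z outside [1.5, 18]); Merging all regions: only the 21×7.5 cube is present, so the union is just that shape — boundary = 57.00 mm; (rotated 30° about Z; rotation is an isometry so areas/perimeters/island counts are preserved). So its perimeter = 57.00 mm. Layer 57 is larger (83.40 vs 57.00 mm).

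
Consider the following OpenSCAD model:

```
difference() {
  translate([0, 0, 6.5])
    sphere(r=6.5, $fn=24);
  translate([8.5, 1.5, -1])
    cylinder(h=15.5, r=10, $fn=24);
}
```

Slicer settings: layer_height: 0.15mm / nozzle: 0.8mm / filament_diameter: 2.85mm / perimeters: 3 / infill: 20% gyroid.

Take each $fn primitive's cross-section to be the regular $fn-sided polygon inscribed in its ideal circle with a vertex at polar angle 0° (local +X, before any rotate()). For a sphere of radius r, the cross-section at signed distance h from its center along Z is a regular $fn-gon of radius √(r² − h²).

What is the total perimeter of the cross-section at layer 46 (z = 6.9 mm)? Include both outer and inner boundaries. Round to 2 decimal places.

At z = 6.9 mm: the r=6.5 sphere slices to a regular 24-gon of circumradius 6.488 (√(r²−h²) with h=0.4 from center) (perimeter = 2·24·6.488·sin(180°/24) = 40.65 mm); the r=10 cylinder at (8.5, 1.5) contributes a regular 24-gon of circumradius 10 (perimeter = 2·24·10.000·sin(180°/24) = 62.65 mm); Taking the first minus the rest: starting from the r=6.5 sphere, the r=10 cylinder at (8.5, 1.5) partially overlaps it — only the 72.67 mm² overlap (of its 310.58 mm²) is removed, clipping the outline — boundary = 36.17 mm. Overall, the cross-section is a single solid region. Total boundary length (outer) = 36.17 mm.

36.17 mm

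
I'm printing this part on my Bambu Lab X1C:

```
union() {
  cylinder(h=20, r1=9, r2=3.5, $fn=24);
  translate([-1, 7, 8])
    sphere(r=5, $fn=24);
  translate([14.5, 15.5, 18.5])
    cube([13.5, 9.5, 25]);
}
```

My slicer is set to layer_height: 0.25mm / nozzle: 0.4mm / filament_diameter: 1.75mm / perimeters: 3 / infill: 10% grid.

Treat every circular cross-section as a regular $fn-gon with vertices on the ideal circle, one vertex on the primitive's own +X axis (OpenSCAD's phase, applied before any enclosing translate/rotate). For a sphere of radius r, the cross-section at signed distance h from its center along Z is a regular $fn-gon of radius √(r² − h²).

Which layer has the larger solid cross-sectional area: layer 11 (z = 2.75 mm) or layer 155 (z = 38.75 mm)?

layer 11 (z = 2.75 mm)

Layer 11 (z = 2.75): the cone (r1=9→r2=3.5) has section circumradius 8.244 here — a regular 24-gon (area = (24/2)·8.244²·sin(360°/24) = 211.07 mm²); the sphere at (-1, 7) does not reach this height (|z−center|=5.250 > r=5); the cube at (14.5, 15.5) is absent (z outside [18.5, 43.5]); Combining (union): only the cone is present, so the union is just that shape — area = 211.07 mm². So its area = 211.07 mm². Layer 155 (z = 38.75): the cone does not reach this height (z outside [0, 20]); the sphere at (-1, 7) is not intersected at this z (|z−center|=30.750 > r=5); the cube at (14.5, 15.5) (footprint 13.5×9.5) is included at this height (area 128.25 mm²); Taking the union: only the 13.5×9.5 cube at (14.5, 15.5) is present, so the union is just that shape — area = 128.25 mm². So its area = 128.25 mm². Layer 11 is larger (211.07 vs 128.25 mm²).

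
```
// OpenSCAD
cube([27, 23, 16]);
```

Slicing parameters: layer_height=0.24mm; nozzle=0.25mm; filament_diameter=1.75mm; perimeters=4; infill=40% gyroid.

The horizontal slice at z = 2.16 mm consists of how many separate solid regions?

1

At z = 2.16 mm: the cube (footprint 27×23) is included at this height. The result has 1 disconnected region.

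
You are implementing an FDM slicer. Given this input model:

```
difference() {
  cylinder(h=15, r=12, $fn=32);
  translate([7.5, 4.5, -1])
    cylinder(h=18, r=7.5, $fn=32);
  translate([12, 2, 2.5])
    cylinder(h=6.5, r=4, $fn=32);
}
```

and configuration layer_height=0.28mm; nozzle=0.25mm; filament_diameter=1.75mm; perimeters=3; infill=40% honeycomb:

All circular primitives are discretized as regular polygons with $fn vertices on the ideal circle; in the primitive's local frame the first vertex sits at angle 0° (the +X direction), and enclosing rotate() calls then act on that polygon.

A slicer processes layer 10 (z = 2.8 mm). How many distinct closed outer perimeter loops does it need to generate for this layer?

At z = 2.8 mm: the r=12 cylinder contributes a regular 32-gon of circumradius 12; the r=7.5 cylinder at (7.5, 4.5) contributes a regular 32-gon of circumradius 7.5; the r=4 cylinder at (12, 2) contributes a regular 32-gon of circumradius 4; After the difference (first − rest): starting from the r=12 cylinder, the r=7.5 cylinder at (7.5, 4.5) partially overlaps it — only the 123.41 mm² overlap (of its 175.58 mm²) is removed, clipping the outline; the r=4 cylinder at (12, 2) partially overlaps it — only the 0.09 mm² overlap (of its 49.94 mm²) is removed, clipping the outline — 1 connected region. The result has 1 disconnected region.

1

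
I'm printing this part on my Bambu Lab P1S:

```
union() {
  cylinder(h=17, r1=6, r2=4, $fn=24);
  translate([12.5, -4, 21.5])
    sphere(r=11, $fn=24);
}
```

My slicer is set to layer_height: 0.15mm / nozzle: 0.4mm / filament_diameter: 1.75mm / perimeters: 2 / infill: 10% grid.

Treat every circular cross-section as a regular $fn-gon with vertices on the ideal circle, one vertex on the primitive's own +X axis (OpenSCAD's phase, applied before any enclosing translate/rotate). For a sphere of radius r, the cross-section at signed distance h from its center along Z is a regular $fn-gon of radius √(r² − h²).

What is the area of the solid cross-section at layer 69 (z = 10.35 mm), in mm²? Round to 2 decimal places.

At z = 10.35 mm: the cone: at t=0.609 of its height the radius interpolates to r₁+(r₂−r₁)t = 4.782, giving a regular 24-gon of that circumradius (area = (24/2)·4.782²·sin(360°/24) = 71.03 mm²); the sphere at (12.5, -4) is not intersected at this z (|z−center|=11.150 > r=11); Taking the union: only the cone is present, so the union is just that shape — area = 71.03 mm². Overall, the cross-section is a single solid region. Net area = 71.03 mm².

71.03 mm²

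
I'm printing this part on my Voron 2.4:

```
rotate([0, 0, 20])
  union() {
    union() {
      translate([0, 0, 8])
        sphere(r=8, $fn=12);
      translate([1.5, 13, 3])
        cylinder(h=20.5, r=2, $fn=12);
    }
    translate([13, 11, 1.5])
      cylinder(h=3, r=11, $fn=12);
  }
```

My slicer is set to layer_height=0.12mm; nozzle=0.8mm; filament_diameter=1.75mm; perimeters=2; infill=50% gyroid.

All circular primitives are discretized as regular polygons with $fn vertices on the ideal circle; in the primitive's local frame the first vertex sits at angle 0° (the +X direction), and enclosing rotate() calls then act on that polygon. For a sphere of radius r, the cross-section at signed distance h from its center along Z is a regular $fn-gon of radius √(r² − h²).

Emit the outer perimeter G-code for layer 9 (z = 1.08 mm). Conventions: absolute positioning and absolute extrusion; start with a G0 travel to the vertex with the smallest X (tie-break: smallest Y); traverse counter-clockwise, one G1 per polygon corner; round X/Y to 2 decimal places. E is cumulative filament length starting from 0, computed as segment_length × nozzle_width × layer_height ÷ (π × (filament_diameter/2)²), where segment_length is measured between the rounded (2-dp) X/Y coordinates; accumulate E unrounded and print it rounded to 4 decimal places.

At z = 1.08 mm: the r=8 sphere slices to a regular 12-gon of circumradius 4.014 (√(r²−h²) with h=6.92 from center); the cylinder at (1.5, 13) does not reach this height (z outside [3, 23.5]); Merging all regions: only the r=8 sphere is present, so the union is just that shape — 1 connected region; the cylinder at (13, 11) is absent (z outside [1.5, 4.5]); Combining (union): only the result so far is present, so the union is just that shape — 1 connected region; (rotated 20° about Z; rotation is an isometry so areas/perimeters/island counts are preserved). The outline is a single polygon with 12 vertices. Extrusion per mm of travel: 0.8 × 0.12 / (π × 0.875²) = 0.039912. Accumulating E over each segment gives final E = 0.9950.

G0 X-3.95 Y0.70 Z1.08
G1 X-3.77 Y-1.37 E0.0829
G1 X-2.58 Y-3.08 E0.1661
G1 X-0.70 Y-3.95 E0.2488
G1 X1.37 Y-3.77 E0.3317
G1 X3.08 Y-2.58 E0.4148
G1 X3.95 Y-0.70 E0.4975
G1 X3.77 Y1.37 E0.5804
G1 X2.58 Y3.08 E0.6636
G1 X0.70 Y3.95 E0.7463
G1 X-1.37 Y3.77 E0.8292
G1 X-3.08 Y2.58 E0.9124
G1 X-3.95 Y0.70 E0.9950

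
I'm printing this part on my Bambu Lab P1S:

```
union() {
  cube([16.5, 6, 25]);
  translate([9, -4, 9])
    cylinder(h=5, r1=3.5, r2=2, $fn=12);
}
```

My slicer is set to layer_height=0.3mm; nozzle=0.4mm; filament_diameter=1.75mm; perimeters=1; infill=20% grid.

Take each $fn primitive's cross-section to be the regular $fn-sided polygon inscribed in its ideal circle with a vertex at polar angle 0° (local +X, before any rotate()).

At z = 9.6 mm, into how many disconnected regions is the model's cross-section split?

At z = 9.6 mm: the cube is present — its section is the full 16.5×6 rectangle; the cone at (9, -4) (r1=3.5→r2=2) has section circumradius 3.320 here — a regular 12-gon; Combining (union): the 2 present regions are separate (no shared area or edge), so areas and boundary lengths simply add and each stays a separate island — 2 connected regions. The result has 2 disconnected regions.

2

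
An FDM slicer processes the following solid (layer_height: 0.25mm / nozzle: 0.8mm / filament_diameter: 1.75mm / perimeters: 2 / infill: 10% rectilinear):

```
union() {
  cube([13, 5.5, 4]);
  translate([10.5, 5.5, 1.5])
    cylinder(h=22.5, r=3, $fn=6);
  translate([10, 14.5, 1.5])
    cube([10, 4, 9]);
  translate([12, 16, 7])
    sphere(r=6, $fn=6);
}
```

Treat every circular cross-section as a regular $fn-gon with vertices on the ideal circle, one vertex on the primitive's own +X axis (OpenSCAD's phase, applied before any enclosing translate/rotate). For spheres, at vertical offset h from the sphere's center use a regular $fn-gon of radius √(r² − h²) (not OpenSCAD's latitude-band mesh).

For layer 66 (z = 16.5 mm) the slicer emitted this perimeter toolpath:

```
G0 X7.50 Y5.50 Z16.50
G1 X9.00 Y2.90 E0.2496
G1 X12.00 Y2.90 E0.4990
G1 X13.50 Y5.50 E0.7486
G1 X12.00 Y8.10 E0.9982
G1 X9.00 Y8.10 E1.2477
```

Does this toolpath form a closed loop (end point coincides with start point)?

Start point (G0): (7.50, 5.50). End point (last G1): the path does not return to the start — open.

no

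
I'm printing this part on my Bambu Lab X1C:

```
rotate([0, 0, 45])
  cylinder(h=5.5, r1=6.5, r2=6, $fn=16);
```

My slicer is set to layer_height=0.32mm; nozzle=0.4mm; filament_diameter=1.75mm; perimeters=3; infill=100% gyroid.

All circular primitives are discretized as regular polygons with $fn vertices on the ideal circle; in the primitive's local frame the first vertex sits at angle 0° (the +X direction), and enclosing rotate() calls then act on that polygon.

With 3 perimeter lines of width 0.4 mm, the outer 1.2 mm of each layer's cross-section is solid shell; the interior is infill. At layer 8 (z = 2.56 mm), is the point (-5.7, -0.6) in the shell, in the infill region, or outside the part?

shell

At z = 2.56 mm: the cone contributes a regular 16-gon of circumradius 6.267 (interpolated between r1=6.5 and r2=6 at t=0.465); (whole slice rotated 45° about Z — lengths, areas and connectivity unchanged). Overall, the cross-section is a single solid region. Undo the 45° rotation: the query point maps to (-4.455, 3.606) in the un-rotated model frame. The nearest boundary edge runs (-4.43, 4.43)→(-5.79, 2.40); distance from the point to it = 0.44 mm. The point is inside the cross-section, 0.44 mm from the nearest boundary — within the 1.2 mm shell band (3 × 0.4).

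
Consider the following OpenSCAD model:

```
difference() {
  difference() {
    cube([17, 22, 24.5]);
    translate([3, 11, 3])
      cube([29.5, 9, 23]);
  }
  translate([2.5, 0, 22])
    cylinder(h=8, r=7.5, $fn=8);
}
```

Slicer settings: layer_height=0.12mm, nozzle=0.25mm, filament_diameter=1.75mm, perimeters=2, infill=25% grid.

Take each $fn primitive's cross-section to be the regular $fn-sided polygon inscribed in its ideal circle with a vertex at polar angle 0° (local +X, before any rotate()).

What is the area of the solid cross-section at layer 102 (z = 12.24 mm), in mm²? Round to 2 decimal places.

At z = 12.24 mm: the cube is present — its section is the full 17×22 rectangle (area 374.00 mm²); the cube at (3, 11) is present — its section is the full 29.5×9 rectangle (area 265.50 mm²); After the difference (first − rest): starting from the 17×22 cube (374.00 mm²), the 29.5×9 cube at (3, 11) partially overlaps it — only the 126.00 mm² overlap (of its 265.50 mm²) is removed, clipping the outline — area = 248.00 mm²; the cylinder at (2.5, 0) is not intersected at this z (z outside [22, 30]); Subtracting the remaining from the first: none of the subtracted shapes is present at this height, so that combined region is unchanged — area = 248.00 mm². Overall, the cross-section is a single solid region. Net area = 248.00 mm².

248.00 mm²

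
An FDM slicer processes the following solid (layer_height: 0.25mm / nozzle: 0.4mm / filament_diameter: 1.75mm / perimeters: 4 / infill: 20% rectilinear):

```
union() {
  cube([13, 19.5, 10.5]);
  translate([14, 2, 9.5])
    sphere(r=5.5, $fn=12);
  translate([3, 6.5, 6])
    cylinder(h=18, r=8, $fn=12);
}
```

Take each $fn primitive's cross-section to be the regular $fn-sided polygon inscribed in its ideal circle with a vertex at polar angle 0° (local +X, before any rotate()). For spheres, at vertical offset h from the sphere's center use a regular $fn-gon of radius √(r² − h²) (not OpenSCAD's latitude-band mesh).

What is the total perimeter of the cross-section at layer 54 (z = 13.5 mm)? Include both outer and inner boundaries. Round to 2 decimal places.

At z = 13.5 mm: the cube is absent (z outside [0, 10.5]); the sphere at (14, 2): section is a regular 12-gon, circumradius = √(r²−h²) = √(5.5²−4²) = 3.775 (perimeter = 2·12·3.775·sin(180°/12) = 23.45 mm); the cylinder at (3, 6.5): section is a regular 12-gon, circumradius r=8 (perimeter = 2·12·8.000·sin(180°/12) = 49.69 mm); Taking the union: the 2 present regions are separate (no shared area or edge), so areas and boundary lengths simply add and each stays a separate island — boundary = 73.14 mm. Overall, the cross-section has 2 separate islands. Total boundary length (outer) = 73.14 mm.

73.14 mm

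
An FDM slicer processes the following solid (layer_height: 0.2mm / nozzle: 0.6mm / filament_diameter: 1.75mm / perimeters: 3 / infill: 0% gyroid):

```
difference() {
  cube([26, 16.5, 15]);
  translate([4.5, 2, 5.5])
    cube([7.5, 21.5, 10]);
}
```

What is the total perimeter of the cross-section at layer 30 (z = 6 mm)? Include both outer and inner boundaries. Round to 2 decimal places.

114.00 mm

At z = 6 mm: the cube is present — its section is the full 26×16.5 rectangle (perimeter 85.00 mm); the cube at (4.5, 2) (footprint 7.5×21.5) is included at this height (perimeter 58.00 mm); Subtracting the remaining from the first: starting from the 26×16.5 cube, the 7.5×21.5 cube at (4.5, 2) partially overlaps it — only the 108.75 mm² overlap (of its 161.25 mm²) is removed, clipping the outline — boundary = 114.00 mm. Overall, the cross-section is a single solid region. Total boundary length (outer) = 114.00 mm.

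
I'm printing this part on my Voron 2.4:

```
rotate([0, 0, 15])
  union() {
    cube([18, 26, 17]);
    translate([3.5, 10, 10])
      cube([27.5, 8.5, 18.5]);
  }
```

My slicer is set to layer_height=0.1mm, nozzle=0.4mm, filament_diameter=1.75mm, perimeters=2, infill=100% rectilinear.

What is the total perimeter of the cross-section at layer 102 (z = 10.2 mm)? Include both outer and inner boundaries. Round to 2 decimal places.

At z = 10.2 mm: the cube (footprint 18×26) is included at this height (perimeter 88.00 mm); the cube at (3.5, 10) (footprint 27.5×8.5) is included at this height (perimeter 72.00 mm); Merging all regions: the regions partially overlap (shared area 123.25 mm²), so the edge portions inside another operand are dropped and the merged outline is re-measured after clipping — boundary = 114.00 mm; (rotated 15° about Z; rotation is an isometry so areas/perimeters/island counts are preserved). Overall, the cross-section is a single solid region. Total boundary length (outer) = 114.00 mm.

114.00 mm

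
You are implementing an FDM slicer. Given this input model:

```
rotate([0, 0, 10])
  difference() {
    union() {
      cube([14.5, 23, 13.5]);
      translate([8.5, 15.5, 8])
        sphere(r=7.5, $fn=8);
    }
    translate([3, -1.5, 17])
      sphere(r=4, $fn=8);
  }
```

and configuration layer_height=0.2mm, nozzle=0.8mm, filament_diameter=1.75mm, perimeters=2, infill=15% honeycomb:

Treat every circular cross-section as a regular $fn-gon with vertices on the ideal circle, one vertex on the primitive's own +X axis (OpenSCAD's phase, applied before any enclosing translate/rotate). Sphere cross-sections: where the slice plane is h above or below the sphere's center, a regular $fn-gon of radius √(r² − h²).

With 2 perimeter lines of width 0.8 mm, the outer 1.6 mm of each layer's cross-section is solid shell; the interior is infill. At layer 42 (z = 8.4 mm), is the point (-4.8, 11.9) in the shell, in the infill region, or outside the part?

outside

At z = 8.4 mm: the cube is present — its section is the full 14.5×23 rectangle; the r=7.5 sphere at (8.5, 15.5) contributes a regular 8-gon of circumradius √(7.5²−0.4²) = 7.489; Merging all regions: the regions partially overlap (shared area 153.29 mm²), so overlapping operands fuse into one piece — 1 connected region; the sphere at (3, -1.5) is absent (|z−center|=8.600 > r=4); Subtracting the remaining from the first: none of the subtracted shapes is present at this height, so the result so far is unchanged — 1 connected region; (rotated 10° about Z; rotation is an isometry so areas/perimeters/island counts are preserved). Overall, the cross-section is a single solid region. Undo the 10° rotation: the query point maps to (-2.661, 12.553) in the un-rotated model frame. The nearest boundary edge runs (0.00, 0.00)→(0.00, 23.00); distance from the point to it = 2.66 mm. The point is not inside any of the regions above, so it lies outside the cross-section (2.66 mm from the nearest boundary).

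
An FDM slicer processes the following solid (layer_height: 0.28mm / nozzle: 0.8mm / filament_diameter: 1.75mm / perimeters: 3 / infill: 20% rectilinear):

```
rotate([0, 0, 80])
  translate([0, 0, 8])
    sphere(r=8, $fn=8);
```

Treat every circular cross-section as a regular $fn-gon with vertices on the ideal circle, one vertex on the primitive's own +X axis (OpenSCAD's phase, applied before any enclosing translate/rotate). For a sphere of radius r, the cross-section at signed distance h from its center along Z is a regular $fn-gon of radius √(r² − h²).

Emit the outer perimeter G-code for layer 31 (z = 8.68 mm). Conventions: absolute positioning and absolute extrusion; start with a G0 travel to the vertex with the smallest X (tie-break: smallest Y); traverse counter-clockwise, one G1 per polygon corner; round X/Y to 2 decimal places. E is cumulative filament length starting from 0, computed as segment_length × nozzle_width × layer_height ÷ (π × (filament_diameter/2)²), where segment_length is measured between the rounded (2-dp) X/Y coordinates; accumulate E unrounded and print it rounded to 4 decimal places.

At z = 8.68 mm: the r=8 sphere slices to a regular 8-gon of circumradius 7.971 (√(r²−h²) with h=0.68 from center); (rotated 80° about Z; rotation is an isometry so areas/perimeters/island counts are preserved). The outline is a single polygon with 8 vertices. Extrusion per mm of travel: 0.8 × 0.28 / (π × 0.875²) = 0.093128. Accumulating E over each segment gives final E = 4.5448.

G0 X-7.85 Y1.38 Z8.68
G1 X-6.53 Y-4.57 E0.5676
G1 X-1.38 Y-7.85 E1.1362
G1 X4.57 Y-6.53 E1.7038
G1 X7.85 Y-1.38 E2.2724
G1 X6.53 Y4.57 E2.8400
G1 X1.38 Y7.85 E3.4086
G1 X-4.57 Y6.53 E3.9762
G1 X-7.85 Y1.38 E4.5448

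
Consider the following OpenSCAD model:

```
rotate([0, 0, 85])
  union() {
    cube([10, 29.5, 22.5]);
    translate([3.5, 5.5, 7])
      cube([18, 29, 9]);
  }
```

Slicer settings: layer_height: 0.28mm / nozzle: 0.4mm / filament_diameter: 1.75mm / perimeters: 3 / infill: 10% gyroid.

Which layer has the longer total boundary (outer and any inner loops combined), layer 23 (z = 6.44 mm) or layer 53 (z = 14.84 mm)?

Layer 23 (z = 6.44): the 10×29.5 cube contributes its full rectangle (perimeter 79.00 mm); the cube at (3.5, 5.5) is absent (z outside [7, 16]); Merging all regions: only the 10×29.5 cube is present, so the union is just that shape — boundary = 79.00 mm; (whole slice rotated 85° about Z — lengths, areas and connectivity unchanged). So its perimeter = 79.00 mm. Layer 53 (z = 14.84): the cube is present — its section is the full 10×29.5 rectangle (perimeter 79.00 mm); the cube at (3.5, 5.5) is present — its section is the full 18×29 rectangle (perimeter 94.00 mm); Taking the union: the regions partially overlap (shared area 156.00 mm²), so the edge portions inside another operand are dropped and the merged outline is re-measured after clipping — boundary = 112.00 mm; (whole slice rotated 85° about Z — lengths, areas and connectivity unchanged). So its perimeter = 112.00 mm. Layer 53 is larger (112.00 vs 79.00 mm).

layer 53 (z = 14.84 mm)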